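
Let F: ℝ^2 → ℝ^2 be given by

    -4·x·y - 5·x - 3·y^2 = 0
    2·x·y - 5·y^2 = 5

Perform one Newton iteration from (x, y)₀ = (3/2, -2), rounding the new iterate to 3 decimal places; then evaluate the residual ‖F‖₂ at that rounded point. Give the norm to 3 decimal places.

10.167

At (3/2, -2): F = (-7.500, -31.000).
Jacobian J = [[-4·y - 5, -4·x - 6·y], [2·y, 2·x - 10·y]].
At the point, J = [[3.000, 6.000], [-4.000, 23.000]] (det J = 93.000).
Solving J·Δ = −F gives Δ = (-0.145, 1.323).
Then the next iterate is (x, y)₁ = (1.355, -0.677).
Re-evaluating at (1.355, -0.677): F = (-4.48065, -9.12632), so ‖F‖₂ = 10.167.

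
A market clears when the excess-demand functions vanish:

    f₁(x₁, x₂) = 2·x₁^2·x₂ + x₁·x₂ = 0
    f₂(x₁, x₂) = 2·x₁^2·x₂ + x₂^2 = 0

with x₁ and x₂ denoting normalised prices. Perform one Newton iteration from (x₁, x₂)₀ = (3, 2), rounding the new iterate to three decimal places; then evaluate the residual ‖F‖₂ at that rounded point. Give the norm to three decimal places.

17.036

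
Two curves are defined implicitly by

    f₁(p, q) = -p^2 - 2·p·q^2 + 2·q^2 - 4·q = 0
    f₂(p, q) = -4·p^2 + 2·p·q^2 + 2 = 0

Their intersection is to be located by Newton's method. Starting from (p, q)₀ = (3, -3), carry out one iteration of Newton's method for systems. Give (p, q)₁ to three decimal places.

(2.199, -2.311)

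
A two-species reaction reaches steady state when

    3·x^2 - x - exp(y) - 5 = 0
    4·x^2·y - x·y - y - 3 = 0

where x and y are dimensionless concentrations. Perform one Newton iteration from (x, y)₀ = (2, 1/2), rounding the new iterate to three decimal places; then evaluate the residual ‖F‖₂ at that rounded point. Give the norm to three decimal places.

0.645

At (2, 1/2): F = (3.35128, 3.500).
Jacobian J = [[6·x - 1, -exp(y)], [8·x·y - y, 4·x^2 - x - 1]].
At the point, J = [[11.000, -1.64872], [7.500, 13.000]] (det J = 155.36541).
Solving J·Δ = −F gives Δ = (-0.318, -0.086).
Then the next iterate is (x, y)₁ = (1.682, 0.414).
Re-evaluating at (1.682, 0.414): F = (0.29251, 0.57468), so ‖F‖₂ = 0.645.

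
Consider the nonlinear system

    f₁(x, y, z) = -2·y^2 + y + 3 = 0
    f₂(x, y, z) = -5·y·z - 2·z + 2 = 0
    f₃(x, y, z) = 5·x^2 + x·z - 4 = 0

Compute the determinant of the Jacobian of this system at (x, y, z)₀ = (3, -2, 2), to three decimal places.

J = [[0, -4·y + 1, 0], [0, -5·z, -5·y - 2], [10·x + z, 0, x]].
At the point, J = [[0.000, 9.000, 0.000], [0.000, -10.000, 8.000], [32.000, 0.000, 3.000]].
det J = 2304.000.

2304.000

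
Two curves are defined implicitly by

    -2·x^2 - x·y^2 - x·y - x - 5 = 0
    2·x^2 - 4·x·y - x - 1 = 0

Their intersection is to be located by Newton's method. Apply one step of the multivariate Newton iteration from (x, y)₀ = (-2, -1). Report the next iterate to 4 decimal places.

At (-2, -1): F = (-11.0000, 1.0000).
Jacobian J = [[-4·x - y^2 - y - 1, -2·x·y - x], [4·x - 4·y - 1, -4·x]].
At the point, J = [[7.0000, -2.0000], [-5.0000, 8.0000]] (det J = 46.0000).
Solving J·Δ = −F gives Δ = (1.8696, 1.0435).
Then the next iterate is (x, y)₁ = (-0.1304, 0.0435).

(-0.1304, 0.0435)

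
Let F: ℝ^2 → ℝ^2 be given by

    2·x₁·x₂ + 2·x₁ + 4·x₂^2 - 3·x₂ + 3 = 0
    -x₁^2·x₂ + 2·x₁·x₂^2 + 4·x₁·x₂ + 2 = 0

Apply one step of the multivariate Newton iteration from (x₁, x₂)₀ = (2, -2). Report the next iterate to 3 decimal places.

At (2, -2): F = (21.000, 10.000).
Jacobian J = [[2·x₂ + 2, 2·x₁ + 8·x₂ - 3], [-2·x₁·x₂ + 2·x₂^2 + 4·x₂, -x₁^2 + 4·x₁·x₂ + 4·x₁]].
At the point, J = [[-2.000, -15.000], [8.000, -12.000]] (det J = 144.000).
Solving J·Δ = −F gives Δ = (0.708, 1.306).
Then the next iterate is (x₁, x₂)₁ = (2.708, -0.694).

(2.708, -0.694)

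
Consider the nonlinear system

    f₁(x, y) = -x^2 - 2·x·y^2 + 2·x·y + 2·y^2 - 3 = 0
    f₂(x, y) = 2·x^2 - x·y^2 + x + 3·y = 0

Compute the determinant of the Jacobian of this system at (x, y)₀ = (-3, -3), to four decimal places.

-810.0000

J = [[-2·x - 2·y^2 + 2·y, -4·x·y + 2·x + 4·y], [4·x - y^2 + 1, -2·x·y + 3]].
At the point, J = [[-18.0000, -54.0000], [-20.0000, -15.0000]].
det J = -810.0000.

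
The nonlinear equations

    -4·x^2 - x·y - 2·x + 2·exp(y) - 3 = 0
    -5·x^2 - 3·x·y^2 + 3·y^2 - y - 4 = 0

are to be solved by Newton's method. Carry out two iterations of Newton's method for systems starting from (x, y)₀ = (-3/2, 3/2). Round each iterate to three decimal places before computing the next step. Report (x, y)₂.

(-1.891, 1.647)

At (-3/2, 3/2): F = (2.21338, 0.125).
Jacobian J = [[-8·x - y - 2, -x + 2·exp(y)], [-10·x - 3·y^2, -6·x·y + 6·y - 1]].
At the point, J = [[8.500, 10.46338], [8.250, 21.500]] (det J = 96.42713).
Solving J·Δ = −F gives Δ = (-0.480, 0.178).
Then the next iterate is (x, y)₁ = (-1.980, 1.678).
Round to (-1.980, 1.678) and repeat: F = (-0.68949, -0.10779), J = [[12.162, 12.68967], [11.35295, 29.00264]].
Δ = (0.089, -0.031), so (x, y)₂ = (-1.891, 1.647).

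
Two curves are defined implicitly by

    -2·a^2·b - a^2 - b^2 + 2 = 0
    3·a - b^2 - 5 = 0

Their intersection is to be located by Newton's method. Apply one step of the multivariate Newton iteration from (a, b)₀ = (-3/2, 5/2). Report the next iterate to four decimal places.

At (-3/2, 5/2): F = (-17.7500, -15.7500).
Jacobian J = [[-4·a·b - 2·a, -2·a^2 - 2·b], [3, -2·b]].
At the point, J = [[18.0000, -9.5000], [3.0000, -5.0000]] (det J = -61.5000).
Solving J·Δ = −F gives Δ = (-0.9898, -3.7439).
Then the next iterate is (a, b)₁ = (-2.4898, -1.2439).

(-2.4898, -1.2439)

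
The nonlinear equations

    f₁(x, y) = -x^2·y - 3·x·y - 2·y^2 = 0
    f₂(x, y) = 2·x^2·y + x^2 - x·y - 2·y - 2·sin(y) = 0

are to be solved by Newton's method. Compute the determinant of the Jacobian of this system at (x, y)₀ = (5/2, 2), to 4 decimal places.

358.9333

J = [[-2·x·y - 3·y, -x^2 - 3·x - 4·y], [4·x·y + 2·x - y, 2·x^2 - x - 2·cos(y) - 2]].
At the point, J = [[-16.0000, -21.7500], [23.0000, 8.832294]].
det J = 358.9333.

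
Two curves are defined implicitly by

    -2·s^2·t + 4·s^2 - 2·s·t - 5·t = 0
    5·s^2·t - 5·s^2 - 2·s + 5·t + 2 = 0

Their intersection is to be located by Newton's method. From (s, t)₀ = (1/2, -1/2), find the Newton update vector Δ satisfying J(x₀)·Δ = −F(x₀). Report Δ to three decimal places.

(0.191, 0.830)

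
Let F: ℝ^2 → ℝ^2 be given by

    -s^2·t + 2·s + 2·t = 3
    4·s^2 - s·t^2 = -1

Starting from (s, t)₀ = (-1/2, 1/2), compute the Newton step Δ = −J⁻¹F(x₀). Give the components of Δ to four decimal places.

At (-1/2, 1/2): F = (-3.1250, 2.1250).
Jacobian J = [[-2·s·t + 2, -s^2 + 2], [8·s - t^2, -2·s·t]].
At the point, J = [[2.5000, 1.7500], [-4.2500, 0.5000]] (det J = 8.6875).
Solving J·Δ = −F gives Δ = (0.6079, 0.9173).

(0.6079, 0.9173)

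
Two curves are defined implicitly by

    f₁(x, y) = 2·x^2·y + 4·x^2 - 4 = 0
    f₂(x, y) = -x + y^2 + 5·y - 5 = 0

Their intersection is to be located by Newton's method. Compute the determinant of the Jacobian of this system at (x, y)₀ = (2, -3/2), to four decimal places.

16.0000

J = [[4·x·y + 8·x, 2·x^2], [-1, 2·y + 5]].
At the point, J = [[4.0000, 8.0000], [-1.0000, 2.0000]].
det J = 16.0000.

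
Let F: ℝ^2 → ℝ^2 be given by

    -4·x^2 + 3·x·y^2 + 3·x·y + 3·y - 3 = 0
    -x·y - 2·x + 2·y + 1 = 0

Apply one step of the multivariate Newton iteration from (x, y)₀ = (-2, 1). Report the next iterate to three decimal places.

(-2.535, -1.651)

At (-2, 1): F = (-28.000, 9.000).
Jacobian J = [[-8·x + 3·y^2 + 3·y, 6·x·y + 3·x + 3], [-y - 2, -x + 2]].
At the point, J = [[22.000, -15.000], [-3.000, 4.000]] (det J = 43.000).
Solving J·Δ = −F gives Δ = (-0.535, -2.651).
Then the next iterate is (x, y)₁ = (-2.535, -1.651).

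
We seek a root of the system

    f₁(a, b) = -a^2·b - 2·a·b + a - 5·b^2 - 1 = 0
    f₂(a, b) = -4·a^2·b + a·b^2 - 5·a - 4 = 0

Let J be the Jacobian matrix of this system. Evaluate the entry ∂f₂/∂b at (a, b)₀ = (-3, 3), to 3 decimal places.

-54.000

∂f₂/∂b = -4·a^2 + 2·a·b.
At (-3, 3) this is -54.000.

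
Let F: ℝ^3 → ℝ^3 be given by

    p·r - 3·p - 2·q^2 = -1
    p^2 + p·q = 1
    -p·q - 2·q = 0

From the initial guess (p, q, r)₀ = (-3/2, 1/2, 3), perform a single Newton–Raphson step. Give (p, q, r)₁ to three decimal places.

At (-3/2, 1/2, 3): F = (0.500, 0.500, -0.250).
Jacobian J = [[r - 3, -4·q, p], [2·p + q, p, 0], [-q, -p - 2, 0]].
At the point, J = [[0.000, -2.000, -1.500], [-2.500, -1.500, 0.000], [-0.500, -0.500, 0.000]] (det J = -0.750).
Solving J·Δ = −F gives Δ = (1.250, -1.750, 2.667).
Then the next iterate is (p, q, r)₁ = (-0.250, -1.250, 5.667).

(-0.250, -1.250, 5.667)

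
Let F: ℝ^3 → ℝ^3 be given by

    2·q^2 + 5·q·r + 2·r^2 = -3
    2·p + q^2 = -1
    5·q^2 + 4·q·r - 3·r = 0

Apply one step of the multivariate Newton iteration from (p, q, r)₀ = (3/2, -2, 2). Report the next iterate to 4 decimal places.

(-2.1957, -1.8478, 1.6522)

At (3/2, -2, 2): F = (-1.0000, 8.0000, -2.0000).
Jacobian J = [[0, 4·q + 5·r, 5·q + 4·r], [2, 2·q, 0], [0, 10·q + 4·r, 4·q - 3]].
At the point, J = [[0.0000, 2.0000, -2.0000], [2.0000, -4.0000, 0.0000], [0.0000, -12.0000, -11.0000]] (det J = 92.0000).
Solving J·Δ = −F gives Δ = (-3.6957, 0.1522, -0.3478).
Then the next iterate is (p, q, r)₁ = (-2.1957, -1.8478, 1.6522).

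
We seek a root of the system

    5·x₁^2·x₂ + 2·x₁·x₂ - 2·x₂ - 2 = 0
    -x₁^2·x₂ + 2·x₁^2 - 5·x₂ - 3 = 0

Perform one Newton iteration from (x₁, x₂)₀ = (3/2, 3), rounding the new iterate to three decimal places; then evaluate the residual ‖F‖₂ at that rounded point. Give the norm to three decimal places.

0.563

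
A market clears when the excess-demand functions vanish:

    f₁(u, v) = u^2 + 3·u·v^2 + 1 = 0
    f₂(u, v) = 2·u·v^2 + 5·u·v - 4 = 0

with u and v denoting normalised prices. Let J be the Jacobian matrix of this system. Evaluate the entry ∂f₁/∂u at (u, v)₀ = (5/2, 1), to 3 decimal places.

8.000

∂f₁/∂u = 2·u + 3·v^2.
At (5/2, 1) this is 8.000.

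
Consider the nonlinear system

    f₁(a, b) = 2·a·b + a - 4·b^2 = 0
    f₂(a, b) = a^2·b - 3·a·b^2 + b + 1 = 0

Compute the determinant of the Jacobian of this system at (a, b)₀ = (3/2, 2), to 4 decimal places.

-151.7500

J = [[2·b + 1, 2·a - 8·b], [2·a·b - 3·b^2, a^2 - 6·a·b + 1]].
At the point, J = [[5.0000, -13.0000], [-6.0000, -14.7500]].
det J = -151.7500.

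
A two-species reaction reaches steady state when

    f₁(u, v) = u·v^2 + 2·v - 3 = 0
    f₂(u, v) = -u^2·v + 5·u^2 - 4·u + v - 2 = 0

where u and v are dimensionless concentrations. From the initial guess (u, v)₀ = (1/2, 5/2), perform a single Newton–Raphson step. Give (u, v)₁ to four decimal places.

At (1/2, 5/2): F = (5.1250, -0.8750).
Jacobian J = [[v^2, 2·u·v + 2], [-2·u·v + 10·u - 4, -u^2 + 1]].
At the point, J = [[6.2500, 4.5000], [-1.5000, 0.7500]] (det J = 11.4375).
Solving J·Δ = −F gives Δ = (-0.6803, -0.1940).
Then the next iterate is (u, v)₁ = (-0.1803, 2.3060).

(-0.1803, 2.3060)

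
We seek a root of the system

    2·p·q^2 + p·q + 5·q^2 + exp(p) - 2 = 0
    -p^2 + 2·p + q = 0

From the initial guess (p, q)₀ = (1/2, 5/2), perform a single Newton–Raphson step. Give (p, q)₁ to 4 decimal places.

At (1/2, 5/2): F = (38.398721, 3.2500).
Jacobian J = [[2·q^2 + q + exp(p), 4·p·q + p + 10·q], [-2·p + 2, 1]].
At the point, J = [[16.648721, 30.5000], [1.0000, 1.0000]] (det J = -13.851279).
Solving J·Δ = −F gives Δ = (-4.3842, 1.1342).
Then the next iterate is (p, q)₁ = (-3.8842, 3.6342).

(-3.8842, 3.6342)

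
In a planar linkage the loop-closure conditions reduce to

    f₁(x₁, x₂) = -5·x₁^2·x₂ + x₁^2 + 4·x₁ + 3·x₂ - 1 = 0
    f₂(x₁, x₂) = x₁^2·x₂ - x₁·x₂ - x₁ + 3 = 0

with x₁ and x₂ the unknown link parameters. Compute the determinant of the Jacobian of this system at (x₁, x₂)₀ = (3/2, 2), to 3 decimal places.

J = [[-10·x₁·x₂ + 2·x₁ + 4, -5·x₁^2 + 3], [2·x₁·x₂ - x₂ - 1, x₁^2 - x₁]].
At the point, J = [[-23.000, -8.250], [3.000, 0.750]].
det J = 7.500.

7.500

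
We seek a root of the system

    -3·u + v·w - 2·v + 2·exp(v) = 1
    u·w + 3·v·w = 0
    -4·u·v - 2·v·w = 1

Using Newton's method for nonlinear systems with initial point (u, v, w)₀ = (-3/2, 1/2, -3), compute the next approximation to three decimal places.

At (-3/2, 1/2, -3): F = (4.29744, 0.000, 5.000).
Jacobian J = [[-3, w + 2·exp(v) - 2, v], [w, 3·w, u + 3·v], [-4·v, -4·u - 2·w, -2·v]].
At the point, J = [[-3.000, -1.70256, 0.500], [-3.000, -9.000, 0.000], [-2.000, 12.000, -1.000]] (det J = -48.89233).
Solving J·Δ = −F gives Δ = (1.251, -0.417, -2.508).
Then the next iterate is (u, v, w)₁ = (-0.249, 0.083, -5.508).

(-0.249, 0.083, -5.508)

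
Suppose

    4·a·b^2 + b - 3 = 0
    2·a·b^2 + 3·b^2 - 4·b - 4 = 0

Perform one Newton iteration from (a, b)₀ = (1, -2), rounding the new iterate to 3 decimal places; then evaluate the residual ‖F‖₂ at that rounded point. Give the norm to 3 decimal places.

3.956

At (1, -2): F = (11.000, 24.000).
Jacobian J = [[4·b^2, 8·a·b + 1], [2·b^2, 4·a·b + 6·b - 4]].
At the point, J = [[16.000, -15.000], [8.000, -24.000]] (det J = -264.000).
Solving J·Δ = −F gives Δ = (0.364, 1.121).
Then the next iterate is (a, b)₁ = (1.364, -0.879).
Re-evaluating at (1.364, -0.879): F = (0.33653, 3.94169), so ‖F‖₂ = 3.956.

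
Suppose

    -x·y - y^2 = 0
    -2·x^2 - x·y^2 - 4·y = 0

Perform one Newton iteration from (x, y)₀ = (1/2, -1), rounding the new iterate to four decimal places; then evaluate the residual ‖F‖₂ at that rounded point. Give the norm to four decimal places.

At (1/2, -1): F = (-0.5000, 3.0000).
Jacobian J = [[-y, -x - 2·y], [-4·x - y^2, -2·x·y - 4]].
At the point, J = [[1.0000, 1.5000], [-3.0000, -3.0000]] (det J = 1.5000).
Solving J·Δ = −F gives Δ = (2.0000, -1.0000).
Then the next iterate is (x, y)₁ = (2.5000, -2.0000).
Re-evaluating at (2.5000, -2.0000): F = (1.0000, -14.5000), so ‖F‖₂ = 14.5344.

14.5344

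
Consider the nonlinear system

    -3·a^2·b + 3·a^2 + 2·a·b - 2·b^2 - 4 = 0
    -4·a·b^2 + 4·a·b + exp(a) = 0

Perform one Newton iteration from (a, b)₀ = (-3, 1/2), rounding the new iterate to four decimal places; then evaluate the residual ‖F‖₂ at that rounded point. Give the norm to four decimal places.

3.9901

At (-3, 1/2): F = (6.0000, -2.950213).
Jacobian J = [[-6·a·b + 6·a + 2·b, -3·a^2 + 2·a - 4·b], [-4·b^2 + 4·b + exp(a), -8·a·b + 4·a]].
At the point, J = [[-8.0000, -35.0000], [1.049787, 0.0000]] (det J = 36.742547).
Solving J·Δ = −F gives Δ = (2.8103, -0.4709).
Then the next iterate is (a, b)₁ = (-0.1897, 0.0291).
Re-evaluating at (-0.1897, 0.0291): F = (-3.907917, 0.805769), so ‖F‖₂ = 3.9901.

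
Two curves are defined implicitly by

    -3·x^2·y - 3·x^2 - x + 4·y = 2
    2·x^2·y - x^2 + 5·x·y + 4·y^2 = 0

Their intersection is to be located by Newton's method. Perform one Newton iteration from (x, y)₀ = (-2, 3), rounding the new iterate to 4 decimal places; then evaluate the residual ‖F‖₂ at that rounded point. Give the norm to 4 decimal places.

12.7144

At (-2, 3): F = (-36.0000, 26.0000).
Jacobian J = [[-6·x·y - 6·x - 1, -3·x^2 + 4], [4·x·y - 2·x + 5·y, 2·x^2 + 5·x + 8·y]].
At the point, J = [[47.0000, -8.0000], [-5.0000, 22.0000]] (det J = 994.0000).
Solving J·Δ = −F gives Δ = (0.5875, -1.0483).
Then the next iterate is (x, y)₁ = (-1.4125, 1.9517).
Re-evaluating at (-1.4125, 1.9517): F = (-10.448008, 7.245387), so ‖F‖₂ = 12.7144.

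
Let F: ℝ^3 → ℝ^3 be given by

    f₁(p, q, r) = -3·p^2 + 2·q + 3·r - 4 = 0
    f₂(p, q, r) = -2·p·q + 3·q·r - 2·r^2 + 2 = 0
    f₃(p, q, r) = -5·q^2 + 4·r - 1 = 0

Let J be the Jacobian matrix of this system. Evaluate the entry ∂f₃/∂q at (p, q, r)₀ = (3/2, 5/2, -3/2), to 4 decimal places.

-25.0000

∂f₃/∂q = -10·q.
At (3/2, 5/2, -3/2) this is -25.0000.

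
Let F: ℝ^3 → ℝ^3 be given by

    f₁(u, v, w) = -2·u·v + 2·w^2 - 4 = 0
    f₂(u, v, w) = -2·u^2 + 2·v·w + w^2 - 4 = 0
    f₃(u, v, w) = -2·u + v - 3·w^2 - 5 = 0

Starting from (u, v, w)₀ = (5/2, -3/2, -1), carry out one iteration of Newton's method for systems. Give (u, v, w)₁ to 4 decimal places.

(0.5635, -3.2063, 1.0556)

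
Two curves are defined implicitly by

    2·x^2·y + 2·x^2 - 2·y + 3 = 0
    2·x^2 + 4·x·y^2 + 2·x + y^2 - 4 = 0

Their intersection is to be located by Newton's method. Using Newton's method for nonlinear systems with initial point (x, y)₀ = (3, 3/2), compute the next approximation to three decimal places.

At (3, 3/2): F = (45.000, 49.250).
Jacobian J = [[4·x·y + 4·x, 2·x^2 - 2], [4·x + 4·y^2 + 2, 8·x·y + 2·y]].
At the point, J = [[30.000, 16.000], [23.000, 39.000]] (det J = 802.000).
Solving J·Δ = −F gives Δ = (-1.206, -0.552).
Then the next iterate is (x, y)₁ = (1.794, 0.948).

(1.794, 0.948)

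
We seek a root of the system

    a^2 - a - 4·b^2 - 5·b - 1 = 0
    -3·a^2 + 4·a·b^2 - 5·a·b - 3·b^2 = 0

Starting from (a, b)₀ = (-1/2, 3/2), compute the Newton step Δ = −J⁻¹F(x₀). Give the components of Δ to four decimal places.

At (-1/2, 3/2): F = (-16.7500, -8.2500).
Jacobian J = [[2·a - 1, -8·b - 5], [-6·a + 4·b^2 - 5·b, 8·a·b - 5·a - 6·b]].
At the point, J = [[-2.0000, -17.0000], [4.5000, -12.5000]] (det J = 101.5000).
Solving J·Δ = −F gives Δ = (-0.6810, -0.9052).

(-0.6810, -0.9052)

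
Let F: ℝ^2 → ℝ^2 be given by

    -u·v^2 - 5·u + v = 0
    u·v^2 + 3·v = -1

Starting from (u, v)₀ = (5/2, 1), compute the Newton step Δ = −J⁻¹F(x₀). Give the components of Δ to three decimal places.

At (5/2, 1): F = (-14.000, 6.500).
Jacobian J = [[-v^2 - 5, -2·u·v + 1], [v^2, 2·u·v + 3]].
At the point, J = [[-6.000, -4.000], [1.000, 8.000]] (det J = -44.000).
Solving J·Δ = −F gives Δ = (-1.955, -0.568).

(-1.955, -0.568)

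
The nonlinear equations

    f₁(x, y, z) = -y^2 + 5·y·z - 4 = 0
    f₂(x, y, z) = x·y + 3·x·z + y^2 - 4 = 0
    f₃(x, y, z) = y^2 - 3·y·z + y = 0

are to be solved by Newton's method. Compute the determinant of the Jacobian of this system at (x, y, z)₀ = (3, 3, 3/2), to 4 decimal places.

382.5000

J = [[0, -2·y + 5·z, 5·y], [y + 3·z, x + 2·y, 3·x], [0, 2·y - 3·z + 1, -3·y]].
At the point, J = [[0.0000, 1.5000, 15.0000], [7.5000, 9.0000, 9.0000], [0.0000, 2.5000, -9.0000]].
det J = 382.5000.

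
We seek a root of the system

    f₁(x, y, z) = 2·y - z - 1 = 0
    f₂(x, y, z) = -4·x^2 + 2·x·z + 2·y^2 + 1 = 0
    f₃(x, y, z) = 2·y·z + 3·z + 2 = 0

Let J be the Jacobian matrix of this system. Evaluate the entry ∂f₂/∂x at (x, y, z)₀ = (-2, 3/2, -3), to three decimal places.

10.000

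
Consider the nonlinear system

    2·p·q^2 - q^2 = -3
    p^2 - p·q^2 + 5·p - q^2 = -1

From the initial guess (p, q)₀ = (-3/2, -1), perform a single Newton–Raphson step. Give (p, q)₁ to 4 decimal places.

(1.6000, -1.6500)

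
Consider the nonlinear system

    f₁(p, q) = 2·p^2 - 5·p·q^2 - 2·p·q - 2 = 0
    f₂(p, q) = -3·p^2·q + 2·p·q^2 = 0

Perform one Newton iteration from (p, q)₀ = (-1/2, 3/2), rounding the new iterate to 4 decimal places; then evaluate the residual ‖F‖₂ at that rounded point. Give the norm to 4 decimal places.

At (-1/2, 3/2): F = (5.6250, -3.3750).
Jacobian J = [[4·p - 5·q^2 - 2·q, -10·p·q - 2·p], [-6·p·q + 2·q^2, -3·p^2 + 4·p·q]].
At the point, J = [[-16.2500, 8.5000], [9.0000, -3.7500]] (det J = -15.5625).
Solving J·Δ = −F gives Δ = (0.4880, 0.2711).
Then the next iterate is (p, q)₁ = (-0.0120, 1.7711).
Re-evaluating at (-0.0120, 1.7711): F = (-1.768998, -0.076048), so ‖F‖₂ = 1.7706.

1.7706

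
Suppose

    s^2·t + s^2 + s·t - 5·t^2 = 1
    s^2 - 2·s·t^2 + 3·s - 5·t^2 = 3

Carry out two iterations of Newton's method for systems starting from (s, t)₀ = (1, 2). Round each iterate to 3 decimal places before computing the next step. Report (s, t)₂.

(0.737, 0.526)

At (1, 2): F = (-16.000, -27.000).
Jacobian J = [[2·s·t + 2·s + t, s^2 + s - 10·t], [2·s - 2·t^2 + 3, -4·s·t - 10·t]].
At the point, J = [[8.000, -18.000], [-3.000, -28.000]] (det J = -278.000).
Solving J·Δ = −F gives Δ = (-0.137, -0.950).
Then the next iterate is (s, t)₁ = (0.863, 1.050).
Round to (0.863, 1.050) and repeat: F = (-4.07957, -7.08165), J = [[4.58830, -8.89223], [2.521, -14.12460]].
Δ = (-0.126, -0.524), so (s, t)₂ = (0.737, 0.526).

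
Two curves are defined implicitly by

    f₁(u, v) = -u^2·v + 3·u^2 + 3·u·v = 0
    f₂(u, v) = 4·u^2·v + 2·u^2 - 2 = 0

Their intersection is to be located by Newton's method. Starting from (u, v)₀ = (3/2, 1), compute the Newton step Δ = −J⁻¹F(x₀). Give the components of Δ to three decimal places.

(-1.361, 1.444)

At (3/2, 1): F = (9.000, 11.500).
Jacobian J = [[-2·u·v + 6·u + 3·v, -u^2 + 3·u], [8·u·v + 4·u, 4·u^2]].
At the point, J = [[9.000, 2.250], [18.000, 9.000]] (det J = 40.500).
Solving J·Δ = −F gives Δ = (-1.361, 1.444).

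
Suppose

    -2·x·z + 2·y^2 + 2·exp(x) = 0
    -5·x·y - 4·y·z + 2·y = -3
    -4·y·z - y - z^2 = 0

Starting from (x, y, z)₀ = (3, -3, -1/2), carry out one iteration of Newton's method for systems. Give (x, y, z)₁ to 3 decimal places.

(2.177, -0.764, -0.422)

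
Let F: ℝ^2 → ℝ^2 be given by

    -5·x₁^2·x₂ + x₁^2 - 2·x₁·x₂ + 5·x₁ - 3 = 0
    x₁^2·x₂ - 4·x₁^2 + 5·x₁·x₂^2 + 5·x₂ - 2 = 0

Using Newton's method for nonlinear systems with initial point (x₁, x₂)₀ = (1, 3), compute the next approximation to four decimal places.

At (1, 3): F = (-18.0000, 57.0000).
Jacobian J = [[-10·x₁·x₂ + 2·x₁ - 2·x₂ + 5, -5·x₁^2 - 2·x₁], [2·x₁·x₂ - 8·x₁ + 5·x₂^2, x₁^2 + 10·x₁·x₂ + 5]].
At the point, J = [[-29.0000, -7.0000], [43.0000, 36.0000]] (det J = -743.0000).
Solving J·Δ = −F gives Δ = (-0.3351, -1.1830).
Then the next iterate is (x₁, x₂)₁ = (0.6649, 1.8170).

(0.6649, 1.8170)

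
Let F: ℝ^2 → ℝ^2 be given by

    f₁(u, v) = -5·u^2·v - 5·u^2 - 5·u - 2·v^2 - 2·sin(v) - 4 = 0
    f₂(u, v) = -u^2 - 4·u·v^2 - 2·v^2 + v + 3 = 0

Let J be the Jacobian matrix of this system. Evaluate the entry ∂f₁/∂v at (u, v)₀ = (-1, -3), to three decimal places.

∂f₁/∂v = -5·u^2 - 4·v - 2·cos(v).
At (-1, -3) this is 8.980.

8.980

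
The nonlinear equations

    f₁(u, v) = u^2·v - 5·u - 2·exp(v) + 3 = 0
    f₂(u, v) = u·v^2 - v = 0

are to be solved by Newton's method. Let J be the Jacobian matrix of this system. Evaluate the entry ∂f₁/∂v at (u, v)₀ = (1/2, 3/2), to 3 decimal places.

∂f₁/∂v = u^2 - 2·exp(v).
At (1/2, 3/2) this is -8.713.

-8.713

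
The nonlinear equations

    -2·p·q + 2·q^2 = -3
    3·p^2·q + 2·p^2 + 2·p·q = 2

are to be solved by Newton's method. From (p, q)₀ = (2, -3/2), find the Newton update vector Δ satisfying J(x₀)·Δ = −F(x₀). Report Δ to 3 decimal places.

(0.439, 1.482)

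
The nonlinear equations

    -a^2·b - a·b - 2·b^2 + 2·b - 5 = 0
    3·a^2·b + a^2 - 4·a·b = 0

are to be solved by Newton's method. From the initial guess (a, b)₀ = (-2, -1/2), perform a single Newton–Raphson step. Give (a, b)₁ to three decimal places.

(-4.579, 0.316)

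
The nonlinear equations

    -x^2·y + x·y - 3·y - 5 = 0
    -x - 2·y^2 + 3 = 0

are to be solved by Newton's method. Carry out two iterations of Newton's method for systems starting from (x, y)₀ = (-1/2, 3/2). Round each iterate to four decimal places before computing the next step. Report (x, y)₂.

At (-1/2, 3/2): F = (-10.6250, -1.0000).
Jacobian J = [[-2·x·y + y, -x^2 + x - 3], [-1, -4·y]].
At the point, J = [[3.0000, -3.7500], [-1.0000, -6.0000]] (det J = -21.7500).
Solving J·Δ = −F gives Δ = (2.7586, -0.6264).
Then the next iterate is (x, y)₁ = (2.2586, 0.8736).
Round to (2.2586, 0.8736) and repeat: F = (-10.104160, -0.784954), J = [[-3.072626, -5.842674], [-1.0000, -3.4944]].
Δ = (-6.2770, 1.5717), so (x, y)₂ = (-4.0184, 2.4453).

(-4.0184, 2.4453)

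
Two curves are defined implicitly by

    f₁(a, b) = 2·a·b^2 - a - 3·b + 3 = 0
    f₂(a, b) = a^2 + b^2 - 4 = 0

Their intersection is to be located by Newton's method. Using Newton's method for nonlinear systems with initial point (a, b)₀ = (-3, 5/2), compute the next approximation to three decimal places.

(-1.746, 1.755)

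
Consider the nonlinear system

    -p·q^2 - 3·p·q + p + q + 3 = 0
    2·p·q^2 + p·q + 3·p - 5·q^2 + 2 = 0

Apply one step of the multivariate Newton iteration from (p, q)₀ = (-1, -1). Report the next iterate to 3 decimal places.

(-1.032, -0.452)

At (-1, -1): F = (-1.000, -7.000).
Jacobian J = [[-q^2 - 3·q + 1, -2·p·q - 3·p + 1], [2·q^2 + q + 3, 4·p·q + p - 10·q]].
At the point, J = [[3.000, 2.000], [4.000, 13.000]] (det J = 31.000).
Solving J·Δ = −F gives Δ = (-0.032, 0.548).
Then the next iterate is (p, q)₁ = (-1.032, -0.452).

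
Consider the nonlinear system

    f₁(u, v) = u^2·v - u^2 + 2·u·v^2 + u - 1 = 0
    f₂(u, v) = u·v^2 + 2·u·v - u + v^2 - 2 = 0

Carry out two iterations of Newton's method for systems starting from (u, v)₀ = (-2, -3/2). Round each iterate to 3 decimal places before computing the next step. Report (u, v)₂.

(0.556, -2.238)

At (-2, -3/2): F = (-22.000, 3.750).
Jacobian J = [[2·u·v - 2·u + 2·v^2 + 1, u^2 + 4·u·v], [v^2 + 2·v - 1, 2·u·v + 2·u + 2·v]].
At the point, J = [[15.500, 16.000], [-1.750, -1.000]] (det J = 12.500).
Solving J·Δ = −F gives Δ = (3.040, -1.570).
Then the next iterate is (u, v)₁ = (1.040, -3.070).
Round to (1.040, -3.070) and repeat: F = (15.24168, 9.80120), J = [[11.38420, -11.68960], [2.28490, -10.44560]].
Δ = (-0.484, 0.832), so (u, v)₂ = (0.556, -2.238).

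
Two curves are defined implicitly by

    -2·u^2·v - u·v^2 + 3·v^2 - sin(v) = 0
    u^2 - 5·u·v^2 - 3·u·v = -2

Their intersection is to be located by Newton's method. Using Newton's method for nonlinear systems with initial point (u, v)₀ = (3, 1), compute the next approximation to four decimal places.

At (3, 1): F = (-18.841471, -13.0000).
Jacobian J = [[-4·u·v - v^2, -2·u^2 - 2·u·v + 6·v - cos(v)], [2·u - 5·v^2 - 3·v, -10·u·v - 3·u]].
At the point, J = [[-13.0000, -18.540302], [-2.0000, -39.0000]] (det J = 469.919395).
Solving J·Δ = −F gives Δ = (-1.0508, -0.2794).
Then the next iterate is (u, v)₁ = (1.9492, 0.7206).

(1.9492, 0.7206)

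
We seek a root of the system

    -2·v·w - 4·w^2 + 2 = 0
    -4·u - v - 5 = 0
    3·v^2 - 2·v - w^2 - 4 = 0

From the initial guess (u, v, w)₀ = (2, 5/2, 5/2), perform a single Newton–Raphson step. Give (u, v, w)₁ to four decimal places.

At (2, 5/2, 5/2): F = (-35.5000, -15.5000, 3.5000).
Jacobian J = [[0, -2·w, -2·v - 8·w], [-4, -1, 0], [0, 6·v - 2, -2·w]].
At the point, J = [[0.0000, -5.0000, -25.0000], [-4.0000, -1.0000, 0.0000], [0.0000, 13.0000, -5.0000]] (det J = 1400.0000).
Solving J·Δ = −F gives Δ = (-3.6857, -0.7571, -1.2686).
Then the next iterate is (u, v, w)₁ = (-1.6857, 1.7429, 1.2314).

(-1.6857, 1.7429, 1.2314)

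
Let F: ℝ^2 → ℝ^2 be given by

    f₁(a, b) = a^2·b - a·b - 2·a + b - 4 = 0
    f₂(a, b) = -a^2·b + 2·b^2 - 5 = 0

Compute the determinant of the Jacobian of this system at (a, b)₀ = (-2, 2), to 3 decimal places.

-104.000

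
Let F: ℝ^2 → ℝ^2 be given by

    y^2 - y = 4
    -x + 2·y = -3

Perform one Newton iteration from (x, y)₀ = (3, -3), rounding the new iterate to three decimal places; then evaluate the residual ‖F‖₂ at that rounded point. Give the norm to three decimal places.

1.305

At (3, -3): F = (8.000, -6.000).
Jacobian J = [[0, 2·y - 1], [-1, 2]].
At the point, J = [[0.000, -7.000], [-1.000, 2.000]] (det J = -7.000).
Solving J·Δ = −F gives Δ = (-3.714, 1.143).
Then the next iterate is (x, y)₁ = (-0.714, -1.857).
Re-evaluating at (-0.714, -1.857): F = (1.30545, 0.000), so ‖F‖₂ = 1.305.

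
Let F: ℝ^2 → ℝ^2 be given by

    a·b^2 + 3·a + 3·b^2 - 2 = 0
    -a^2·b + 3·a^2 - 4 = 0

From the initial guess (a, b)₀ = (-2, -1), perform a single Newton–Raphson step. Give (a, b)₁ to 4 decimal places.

At (-2, -1): F = (-7.0000, 12.0000).
Jacobian J = [[b^2 + 3, 2·a·b + 6·b], [-2·a·b + 6·a, -a^2]].
At the point, J = [[4.0000, -2.0000], [-16.0000, -4.0000]] (det J = -48.0000).
Solving J·Δ = −F gives Δ = (1.0833, -1.3333).
Then the next iterate is (a, b)₁ = (-0.9167, -2.3333).

(-0.9167, -2.3333)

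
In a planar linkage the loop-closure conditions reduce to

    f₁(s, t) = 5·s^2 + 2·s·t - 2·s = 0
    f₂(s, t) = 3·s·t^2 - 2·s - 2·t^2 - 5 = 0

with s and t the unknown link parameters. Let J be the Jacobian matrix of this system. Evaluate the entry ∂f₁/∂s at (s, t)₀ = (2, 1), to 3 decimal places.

∂f₁/∂s = 10·s + 2·t - 2.
At (2, 1) this is 20.000.

20.000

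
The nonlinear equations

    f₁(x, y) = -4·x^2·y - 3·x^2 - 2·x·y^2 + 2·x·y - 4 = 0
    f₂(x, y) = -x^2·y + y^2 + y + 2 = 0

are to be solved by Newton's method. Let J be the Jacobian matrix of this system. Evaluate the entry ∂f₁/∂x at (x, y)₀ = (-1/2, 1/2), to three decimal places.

5.500

∂f₁/∂x = -8·x·y - 6·x - 2·y^2 + 2·y.
At (-1/2, 1/2) this is 5.500.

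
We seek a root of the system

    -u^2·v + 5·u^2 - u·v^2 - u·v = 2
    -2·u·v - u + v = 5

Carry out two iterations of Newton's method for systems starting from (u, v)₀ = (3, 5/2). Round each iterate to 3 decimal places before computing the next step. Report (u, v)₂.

(-0.796, 1.444)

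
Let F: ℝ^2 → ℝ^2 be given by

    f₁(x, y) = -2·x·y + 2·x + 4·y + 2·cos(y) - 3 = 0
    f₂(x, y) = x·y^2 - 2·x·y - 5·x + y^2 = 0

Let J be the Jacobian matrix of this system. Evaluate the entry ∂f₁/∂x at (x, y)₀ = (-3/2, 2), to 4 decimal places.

-2.0000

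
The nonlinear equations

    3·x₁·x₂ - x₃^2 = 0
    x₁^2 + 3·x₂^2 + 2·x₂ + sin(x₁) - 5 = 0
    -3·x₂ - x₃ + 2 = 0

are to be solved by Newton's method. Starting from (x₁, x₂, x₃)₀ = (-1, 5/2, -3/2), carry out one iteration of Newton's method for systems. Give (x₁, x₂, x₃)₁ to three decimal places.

(0.299, 1.499, -2.498)

At (-1, 5/2, -3/2): F = (-9.750, 18.90853, -4.000).
Jacobian J = [[3·x₂, 3·x₁, -2·x₃], [2·x₁ + cos(x₁), 6·x₂ + 2, 0], [0, -3, -1]].
At the point, J = [[7.500, -3.000, 3.000], [-1.45970, 17.000, 0.000], [0.000, -3.000, -1.000]] (det J = -109.98363).
Solving J·Δ = −F gives Δ = (1.299, -1.001, -0.998).
Then the next iterate is (x₁, x₂, x₃)₁ = (0.299, 1.499, -2.498).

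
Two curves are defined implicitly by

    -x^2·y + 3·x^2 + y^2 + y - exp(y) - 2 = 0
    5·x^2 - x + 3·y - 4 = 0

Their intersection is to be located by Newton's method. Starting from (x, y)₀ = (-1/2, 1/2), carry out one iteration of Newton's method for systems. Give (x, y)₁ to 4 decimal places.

(-1.4787, -1.2073)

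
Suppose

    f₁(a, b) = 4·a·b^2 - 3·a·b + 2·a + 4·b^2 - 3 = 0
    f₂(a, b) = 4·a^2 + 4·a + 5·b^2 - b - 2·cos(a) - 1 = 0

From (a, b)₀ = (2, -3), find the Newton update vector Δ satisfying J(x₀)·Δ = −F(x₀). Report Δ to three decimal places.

At (2, -3): F = (127.000, 71.83229).
Jacobian J = [[4·b^2 - 3·b + 2, 8·a·b - 3·a + 8·b], [8·a + 2·sin(a) + 4, 10·b - 1]].
At the point, J = [[47.000, -78.000], [21.81859, -31.000]] (det J = 244.85040).
Solving J·Δ = −F gives Δ = (-6.804, -2.472).

(-6.804, -2.472)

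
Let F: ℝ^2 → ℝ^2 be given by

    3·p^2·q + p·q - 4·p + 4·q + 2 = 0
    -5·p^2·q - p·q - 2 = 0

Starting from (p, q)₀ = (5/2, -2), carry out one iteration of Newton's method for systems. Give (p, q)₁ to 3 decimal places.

(5.770, 4.980)

At (5/2, -2): F = (-58.500, 65.500).
Jacobian J = [[6·p·q + q - 4, 3·p^2 + p + 4], [-10·p·q - q, -5·p^2 - p]].
At the point, J = [[-36.000, 25.250], [52.000, -33.750]] (det J = -98.000).
Solving J·Δ = −F gives Δ = (3.270, 6.980).
Then the next iterate is (p, q)₁ = (5.770, 4.980).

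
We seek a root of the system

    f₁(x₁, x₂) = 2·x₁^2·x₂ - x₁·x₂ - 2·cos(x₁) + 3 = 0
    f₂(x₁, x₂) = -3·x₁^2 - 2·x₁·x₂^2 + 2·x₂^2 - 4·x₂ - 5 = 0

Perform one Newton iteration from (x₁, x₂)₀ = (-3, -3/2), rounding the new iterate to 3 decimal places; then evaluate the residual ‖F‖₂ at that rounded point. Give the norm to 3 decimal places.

7.874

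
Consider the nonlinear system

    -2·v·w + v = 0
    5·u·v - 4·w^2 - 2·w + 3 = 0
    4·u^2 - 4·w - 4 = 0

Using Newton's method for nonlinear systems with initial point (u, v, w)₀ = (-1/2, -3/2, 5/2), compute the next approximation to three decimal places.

At (-1/2, -3/2, 5/2): F = (6.000, -23.250, -13.000).
Jacobian J = [[0, -2·w + 1, -2·v], [5·v, 5·u, -8·w - 2], [8·u, 0, -4]].
At the point, J = [[0.000, -4.000, 3.000], [-7.500, -2.500, -22.000], [-4.000, 0.000, -4.000]] (det J = -262.000).
Solving J·Δ = −F gives Δ = (-3.090, 1.380, -0.160).
Then the next iterate is (u, v, w)₁ = (-3.590, -0.120, 2.340).

(-3.590, -0.120, 2.340)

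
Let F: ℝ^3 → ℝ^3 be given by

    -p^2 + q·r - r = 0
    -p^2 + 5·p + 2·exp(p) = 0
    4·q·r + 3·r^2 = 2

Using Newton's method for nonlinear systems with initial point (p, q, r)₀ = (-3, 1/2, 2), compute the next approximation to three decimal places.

(-0.847, -0.996, 1.855)

At (-3, 1/2, 2): F = (-10.000, -23.90043, 14.000).
Jacobian J = [[-2·p, r, q - 1], [-2·p + 2·exp(p) + 5, 0, 0], [0, 4·r, 4·q + 6·r]].
At the point, J = [[6.000, 2.000, -0.500], [11.09957, 0.000, 0.000], [0.000, 8.000, 14.000]] (det J = -355.18637).
Solving J·Δ = −F gives Δ = (2.153, -1.496, -0.145).
Then the next iterate is (p, q, r)₁ = (-0.847, -0.996, 1.855).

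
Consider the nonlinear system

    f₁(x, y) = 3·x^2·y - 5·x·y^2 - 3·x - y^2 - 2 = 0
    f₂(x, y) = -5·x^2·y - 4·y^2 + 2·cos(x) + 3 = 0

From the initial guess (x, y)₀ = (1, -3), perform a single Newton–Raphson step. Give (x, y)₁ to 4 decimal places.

(0.7320, -1.7100)

At (1, -3): F = (-68.0000, -16.919395).
Jacobian J = [[6·x·y - 5·y^2 - 3, 3·x^2 - 10·x·y - 2·y], [-10·x·y - 2·sin(x), -5·x^2 - 8·y]].
At the point, J = [[-66.0000, 39.0000], [28.317058, 19.0000]] (det J = -2358.365263).
Solving J·Δ = −F gives Δ = (-0.2680, 1.2900).
Then the next iterate is (x, y)₁ = (0.7320, -1.7100).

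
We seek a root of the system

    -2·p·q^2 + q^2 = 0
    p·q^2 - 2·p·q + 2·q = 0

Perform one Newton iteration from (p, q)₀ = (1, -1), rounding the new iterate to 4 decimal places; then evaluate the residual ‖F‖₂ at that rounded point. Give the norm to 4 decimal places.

0.3536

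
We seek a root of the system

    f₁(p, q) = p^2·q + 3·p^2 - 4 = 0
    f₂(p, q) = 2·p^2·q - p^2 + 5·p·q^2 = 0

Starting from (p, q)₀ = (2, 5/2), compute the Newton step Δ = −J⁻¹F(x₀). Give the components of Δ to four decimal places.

(-0.6716, -0.8063)

At (2, 5/2): F = (18.0000, 78.5000).
Jacobian J = [[2·p·q + 6·p, p^2], [4·p·q - 2·p + 5·q^2, 2·p^2 + 10·p·q]].
At the point, J = [[22.0000, 4.0000], [47.2500, 58.0000]] (det J = 1087.0000).
Solving J·Δ = −F gives Δ = (-0.6716, -0.8063).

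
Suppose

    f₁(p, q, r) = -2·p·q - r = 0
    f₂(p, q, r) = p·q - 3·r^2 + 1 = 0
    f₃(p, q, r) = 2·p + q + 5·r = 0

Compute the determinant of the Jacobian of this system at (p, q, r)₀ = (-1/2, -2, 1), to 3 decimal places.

13.000

J = [[-2·q, -2·p, -1], [q, p, -6·r], [2, 1, 5]].
At the point, J = [[4.000, 1.000, -1.000], [-2.000, -0.500, -6.000], [2.000, 1.000, 5.000]].
det J = 13.000.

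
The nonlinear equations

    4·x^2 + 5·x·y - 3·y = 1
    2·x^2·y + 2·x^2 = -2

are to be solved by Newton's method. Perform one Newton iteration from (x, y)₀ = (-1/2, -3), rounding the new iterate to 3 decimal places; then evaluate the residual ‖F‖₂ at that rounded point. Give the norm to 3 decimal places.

At (-1/2, -3): F = (16.500, 1.000).
Jacobian J = [[8·x + 5·y, 5·x - 3], [4·x·y + 4·x, 2·x^2]].
At the point, J = [[-19.000, -5.500], [4.000, 0.500]] (det J = 12.500).
Solving J·Δ = −F gives Δ = (-1.100, 6.800).
Then the next iterate is (x, y)₁ = (-1.600, 3.800).
Re-evaluating at (-1.600, 3.800): F = (-32.560, 26.576), so ‖F‖₂ = 42.029.

42.029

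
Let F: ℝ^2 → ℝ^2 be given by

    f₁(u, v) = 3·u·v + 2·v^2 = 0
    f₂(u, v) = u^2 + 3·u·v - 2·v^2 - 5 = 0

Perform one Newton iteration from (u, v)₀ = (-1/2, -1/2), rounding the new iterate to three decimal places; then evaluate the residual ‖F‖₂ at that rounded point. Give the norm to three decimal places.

5.375

At (-1/2, -1/2): F = (1.250, -4.500).
Jacobian J = [[3·v, 3·u + 4·v], [2·u + 3·v, 3·u - 4·v]].
At the point, J = [[-1.500, -3.500], [-2.500, 0.500]] (det J = -9.500).
Solving J·Δ = −F gives Δ = (-1.592, 1.039).
Then the next iterate is (u, v)₁ = (-2.092, 0.539).
Re-evaluating at (-2.092, 0.539): F = (-2.80172, -4.58734), so ‖F‖₂ = 5.375.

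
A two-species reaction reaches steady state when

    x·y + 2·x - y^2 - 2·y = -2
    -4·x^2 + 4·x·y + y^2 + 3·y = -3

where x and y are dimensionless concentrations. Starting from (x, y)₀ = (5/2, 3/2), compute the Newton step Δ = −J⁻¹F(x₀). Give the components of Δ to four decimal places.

(-4.1607, -3.6250)

At (5/2, 3/2): F = (5.5000, -0.2500).
Jacobian J = [[y + 2, x - 2·y - 2], [-8·x + 4·y, 4·x + 2·y + 3]].
At the point, J = [[3.5000, -2.5000], [-14.0000, 16.0000]] (det J = 21.0000).
Solving J·Δ = −F gives Δ = (-4.1607, -3.6250).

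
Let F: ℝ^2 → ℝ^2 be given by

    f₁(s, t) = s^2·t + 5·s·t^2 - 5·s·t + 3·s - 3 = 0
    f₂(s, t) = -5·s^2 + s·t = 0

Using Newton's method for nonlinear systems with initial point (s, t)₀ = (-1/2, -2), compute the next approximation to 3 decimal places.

At (-1/2, -2): F = (-20.000, -0.250).
Jacobian J = [[2·s·t + 5·t^2 - 5·t + 3, s^2 + 10·s·t - 5·s], [-10·s + t, s]].
At the point, J = [[35.000, 12.750], [3.000, -0.500]] (det J = -55.750).
Solving J·Δ = −F gives Δ = (0.237, 0.919).
Then the next iterate is (s, t)₁ = (-0.263, -1.081).

(-0.263, -1.081)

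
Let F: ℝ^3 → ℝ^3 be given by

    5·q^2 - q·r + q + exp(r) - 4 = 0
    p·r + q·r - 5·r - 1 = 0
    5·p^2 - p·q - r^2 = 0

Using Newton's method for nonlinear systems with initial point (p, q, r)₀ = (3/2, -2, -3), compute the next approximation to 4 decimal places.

(0.1962, -1.1071, 0.0423)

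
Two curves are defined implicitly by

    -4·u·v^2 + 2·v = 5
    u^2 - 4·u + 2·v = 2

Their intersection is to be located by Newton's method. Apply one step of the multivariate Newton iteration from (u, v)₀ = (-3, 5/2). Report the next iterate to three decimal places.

At (-3, 5/2): F = (75.000, 24.000).
Jacobian J = [[-4·v^2, -8·u·v + 2], [2·u - 4, 2]].
At the point, J = [[-25.000, 62.000], [-10.000, 2.000]] (det J = 570.000).
Solving J·Δ = −F gives Δ = (2.347, -0.263).
Then the next iterate is (u, v)₁ = (-0.653, 2.237).

(-0.653, 2.237)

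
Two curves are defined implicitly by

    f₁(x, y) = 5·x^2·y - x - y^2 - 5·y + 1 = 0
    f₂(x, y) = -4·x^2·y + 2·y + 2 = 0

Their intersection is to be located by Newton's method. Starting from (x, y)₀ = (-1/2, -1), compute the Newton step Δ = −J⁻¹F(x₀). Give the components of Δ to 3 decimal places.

At (-1/2, -1): F = (4.250, 1.000).
Jacobian J = [[10·x·y - 1, 5·x^2 - 2·y - 5], [-8·x·y, -4·x^2 + 2]].
At the point, J = [[4.000, -1.750], [-4.000, 1.000]] (det J = -3.000).
Solving J·Δ = −F gives Δ = (2.000, 7.000).

(2.000, 7.000)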